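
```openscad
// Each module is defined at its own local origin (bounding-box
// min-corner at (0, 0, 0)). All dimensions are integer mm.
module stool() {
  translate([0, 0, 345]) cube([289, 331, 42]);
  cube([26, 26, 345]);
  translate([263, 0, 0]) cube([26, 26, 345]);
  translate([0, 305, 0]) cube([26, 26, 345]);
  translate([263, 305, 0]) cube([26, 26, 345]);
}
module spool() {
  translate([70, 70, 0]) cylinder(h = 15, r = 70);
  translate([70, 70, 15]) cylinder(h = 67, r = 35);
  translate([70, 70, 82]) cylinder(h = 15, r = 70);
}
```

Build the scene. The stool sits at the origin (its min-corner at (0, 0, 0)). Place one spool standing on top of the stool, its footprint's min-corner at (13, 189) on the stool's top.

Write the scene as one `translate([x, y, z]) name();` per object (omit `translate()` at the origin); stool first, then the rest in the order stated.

stool();
translate([13, 189, 387]) spool();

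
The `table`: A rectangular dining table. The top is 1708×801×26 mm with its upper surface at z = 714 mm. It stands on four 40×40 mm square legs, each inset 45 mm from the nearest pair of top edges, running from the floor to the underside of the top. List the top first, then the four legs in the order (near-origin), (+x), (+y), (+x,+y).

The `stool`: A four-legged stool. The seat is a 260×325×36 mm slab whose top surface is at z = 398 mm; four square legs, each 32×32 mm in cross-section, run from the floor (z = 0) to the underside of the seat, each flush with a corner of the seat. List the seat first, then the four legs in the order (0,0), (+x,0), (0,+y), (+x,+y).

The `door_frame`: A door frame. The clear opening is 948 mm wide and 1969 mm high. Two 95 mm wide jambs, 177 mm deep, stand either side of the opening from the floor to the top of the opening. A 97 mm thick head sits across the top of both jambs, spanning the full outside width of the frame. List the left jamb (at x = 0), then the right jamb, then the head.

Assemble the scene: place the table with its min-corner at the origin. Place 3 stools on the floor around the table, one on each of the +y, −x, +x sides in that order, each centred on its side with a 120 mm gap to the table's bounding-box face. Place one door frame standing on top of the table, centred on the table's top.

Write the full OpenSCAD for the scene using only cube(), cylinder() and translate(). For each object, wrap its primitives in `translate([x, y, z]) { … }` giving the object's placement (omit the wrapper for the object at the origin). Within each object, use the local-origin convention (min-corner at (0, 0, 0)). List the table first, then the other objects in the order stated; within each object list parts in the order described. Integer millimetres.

translate([0, 0, 688]) cube([1708, 801, 26]);
translate([45, 45, 0]) cube([40, 40, 688]);
translate([1623, 45, 0]) cube([40, 40, 688]);
translate([45, 716, 0]) cube([40, 40, 688]);
translate([1623, 716, 0]) cube([40, 40, 688]);
translate([724, 921, 0]) {
  translate([0, 0, 362]) cube([260, 325, 36]);
  cube([32, 32, 362]);
  translate([228, 0, 0]) cube([32, 32, 362]);
  translate([0, 293, 0]) cube([32, 32, 362]);
  translate([228, 293, 0]) cube([32, 32, 362]);
}
translate([-380, 238, 0]) {
  translate([0, 0, 362]) cube([260, 325, 36]);
  cube([32, 32, 362]);
  translate([228, 0, 0]) cube([32, 32, 362]);
  translate([0, 293, 0]) cube([32, 32, 362]);
  translate([228, 293, 0]) cube([32, 32, 362]);
}
translate([1828, 238, 0]) {
  translate([0, 0, 362]) cube([260, 325, 36]);
  cube([32, 32, 362]);
  translate([228, 0, 0]) cube([32, 32, 362]);
  translate([0, 293, 0]) cube([32, 32, 362]);
  translate([228, 293, 0]) cube([32, 32, 362]);
}
translate([285, 312, 714]) {
  cube([95, 177, 1969]);
  translate([1043, 0, 0]) cube([95, 177, 1969]);
  translate([0, 0, 1969]) cube([1138, 177, 97]);
}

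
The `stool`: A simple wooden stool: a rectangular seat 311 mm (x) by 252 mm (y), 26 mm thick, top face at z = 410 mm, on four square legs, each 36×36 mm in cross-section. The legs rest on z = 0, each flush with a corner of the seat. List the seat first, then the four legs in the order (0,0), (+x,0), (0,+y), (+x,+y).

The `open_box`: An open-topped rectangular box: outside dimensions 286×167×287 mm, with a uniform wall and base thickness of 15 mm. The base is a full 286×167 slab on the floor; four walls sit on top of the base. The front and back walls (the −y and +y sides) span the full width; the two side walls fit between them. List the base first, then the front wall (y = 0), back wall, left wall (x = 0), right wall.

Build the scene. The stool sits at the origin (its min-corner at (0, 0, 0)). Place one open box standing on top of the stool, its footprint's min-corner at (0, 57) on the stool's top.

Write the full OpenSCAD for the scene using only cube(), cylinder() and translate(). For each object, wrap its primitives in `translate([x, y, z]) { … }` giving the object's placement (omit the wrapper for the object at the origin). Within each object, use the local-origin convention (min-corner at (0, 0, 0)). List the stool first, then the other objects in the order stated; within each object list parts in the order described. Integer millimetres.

translate([0, 0, 384]) cube([311, 252, 26]);
cube([36, 36, 384]);
translate([275, 0, 0]) cube([36, 36, 384]);
translate([0, 216, 0]) cube([36, 36, 384]);
translate([275, 216, 0]) cube([36, 36, 384]);
translate([0, 57, 410]) {
  cube([286, 167, 15]);
  translate([0, 0, 15]) cube([286, 15, 272]);
  translate([0, 152, 15]) cube([286, 15, 272]);
  translate([0, 15, 15]) cube([15, 137, 272]);
  translate([271, 15, 15]) cube([15, 137, 272]);
}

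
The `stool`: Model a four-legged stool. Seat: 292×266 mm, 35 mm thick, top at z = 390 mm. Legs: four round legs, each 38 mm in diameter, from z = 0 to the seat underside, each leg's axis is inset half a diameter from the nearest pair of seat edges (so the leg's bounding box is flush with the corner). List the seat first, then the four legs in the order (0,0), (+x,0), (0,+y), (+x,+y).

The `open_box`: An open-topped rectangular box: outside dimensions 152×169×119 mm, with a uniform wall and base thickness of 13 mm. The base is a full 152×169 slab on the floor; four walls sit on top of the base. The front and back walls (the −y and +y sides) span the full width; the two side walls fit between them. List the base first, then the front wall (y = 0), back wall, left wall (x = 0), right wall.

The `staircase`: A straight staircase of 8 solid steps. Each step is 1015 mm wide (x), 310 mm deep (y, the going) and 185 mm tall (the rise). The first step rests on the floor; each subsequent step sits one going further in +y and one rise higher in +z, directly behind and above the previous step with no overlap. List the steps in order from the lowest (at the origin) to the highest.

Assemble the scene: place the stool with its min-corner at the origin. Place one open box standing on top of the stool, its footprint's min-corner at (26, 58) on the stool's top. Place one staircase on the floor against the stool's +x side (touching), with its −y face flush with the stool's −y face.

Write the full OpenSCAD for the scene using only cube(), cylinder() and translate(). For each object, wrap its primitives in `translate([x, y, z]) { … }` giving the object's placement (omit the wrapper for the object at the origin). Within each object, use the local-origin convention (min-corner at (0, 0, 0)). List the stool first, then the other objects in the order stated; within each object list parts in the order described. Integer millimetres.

translate([0, 0, 355]) cube([292, 266, 35]);
translate([19, 19, 0]) cylinder(h = 355, r = 19);
translate([273, 19, 0]) cylinder(h = 355, r = 19);
translate([19, 247, 0]) cylinder(h = 355, r = 19);
translate([273, 247, 0]) cylinder(h = 355, r = 19);
translate([26, 58, 390]) {
  cube([152, 169, 13]);
  translate([0, 0, 13]) cube([152, 13, 106]);
  translate([0, 156, 13]) cube([152, 13, 106]);
  translate([0, 13, 13]) cube([13, 143, 106]);
  translate([139, 13, 13]) cube([13, 143, 106]);
}
translate([292, 0, 0]) {
  cube([1015, 310, 185]);
  translate([0, 310, 185]) cube([1015, 310, 185]);
  translate([0, 620, 370]) cube([1015, 310, 185]);
  translate([0, 930, 555]) cube([1015, 310, 185]);
  translate([0, 1240, 740]) cube([1015, 310, 185]);
  translate([0, 1550, 925]) cube([1015, 310, 185]);
  translate([0, 1860, 1110]) cube([1015, 310, 185]);
  translate([0, 2170, 1295]) cube([1015, 310, 185]);
}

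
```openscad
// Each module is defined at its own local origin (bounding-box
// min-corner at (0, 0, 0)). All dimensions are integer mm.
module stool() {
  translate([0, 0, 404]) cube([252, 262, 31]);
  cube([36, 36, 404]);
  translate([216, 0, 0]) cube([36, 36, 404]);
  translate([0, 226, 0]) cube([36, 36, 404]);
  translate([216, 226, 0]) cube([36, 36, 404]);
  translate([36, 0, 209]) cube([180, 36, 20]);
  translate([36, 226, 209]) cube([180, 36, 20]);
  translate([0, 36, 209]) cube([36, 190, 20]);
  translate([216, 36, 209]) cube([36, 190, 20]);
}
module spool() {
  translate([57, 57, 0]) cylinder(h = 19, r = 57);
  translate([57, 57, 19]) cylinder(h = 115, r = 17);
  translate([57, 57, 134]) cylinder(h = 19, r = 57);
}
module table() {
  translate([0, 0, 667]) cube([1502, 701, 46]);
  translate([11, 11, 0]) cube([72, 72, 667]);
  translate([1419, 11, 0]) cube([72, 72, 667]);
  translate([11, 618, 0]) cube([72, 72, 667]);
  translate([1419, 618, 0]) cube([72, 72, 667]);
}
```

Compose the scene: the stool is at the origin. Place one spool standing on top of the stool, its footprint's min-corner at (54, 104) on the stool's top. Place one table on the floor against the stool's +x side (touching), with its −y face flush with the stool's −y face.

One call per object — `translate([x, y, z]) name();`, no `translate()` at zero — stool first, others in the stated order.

stool();
translate([54, 104, 435]) spool();
translate([252, 0, 0]) table();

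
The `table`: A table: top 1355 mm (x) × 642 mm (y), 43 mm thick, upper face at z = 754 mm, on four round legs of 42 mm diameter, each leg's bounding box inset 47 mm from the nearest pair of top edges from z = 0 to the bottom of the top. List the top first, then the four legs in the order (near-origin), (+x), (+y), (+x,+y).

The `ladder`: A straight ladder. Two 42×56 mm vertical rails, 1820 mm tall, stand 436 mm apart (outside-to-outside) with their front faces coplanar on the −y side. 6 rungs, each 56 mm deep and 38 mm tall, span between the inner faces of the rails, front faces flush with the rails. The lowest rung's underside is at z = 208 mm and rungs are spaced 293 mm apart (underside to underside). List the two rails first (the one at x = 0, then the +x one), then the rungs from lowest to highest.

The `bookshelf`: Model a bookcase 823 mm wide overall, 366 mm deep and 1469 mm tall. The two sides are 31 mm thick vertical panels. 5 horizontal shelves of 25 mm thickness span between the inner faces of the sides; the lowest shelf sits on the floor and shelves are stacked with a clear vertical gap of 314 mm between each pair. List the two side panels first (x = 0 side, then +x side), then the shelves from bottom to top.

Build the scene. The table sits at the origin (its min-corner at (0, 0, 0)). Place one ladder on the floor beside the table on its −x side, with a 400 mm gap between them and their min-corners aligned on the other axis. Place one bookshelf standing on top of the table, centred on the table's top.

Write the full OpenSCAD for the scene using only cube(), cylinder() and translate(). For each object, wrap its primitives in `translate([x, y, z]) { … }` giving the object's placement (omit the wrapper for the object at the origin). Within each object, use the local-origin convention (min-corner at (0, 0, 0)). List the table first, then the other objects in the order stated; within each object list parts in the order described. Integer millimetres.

translate([0, 0, 711]) cube([1355, 642, 43]);
translate([68, 68, 0]) cylinder(h = 711, r = 21);
translate([1287, 68, 0]) cylinder(h = 711, r = 21);
translate([68, 574, 0]) cylinder(h = 711, r = 21);
translate([1287, 574, 0]) cylinder(h = 711, r = 21);
translate([-836, 0, 0]) {
  cube([42, 56, 1820]);
  translate([394, 0, 0]) cube([42, 56, 1820]);
  translate([42, 0, 208]) cube([352, 56, 38]);
  translate([42, 0, 501]) cube([352, 56, 38]);
  translate([42, 0, 794]) cube([352, 56, 38]);
  translate([42, 0, 1087]) cube([352, 56, 38]);
  translate([42, 0, 1380]) cube([352, 56, 38]);
  translate([42, 0, 1673]) cube([352, 56, 38]);
}
translate([266, 138, 754]) {
  cube([31, 366, 1469]);
  translate([792, 0, 0]) cube([31, 366, 1469]);
  translate([31, 0, 0]) cube([761, 366, 25]);
  translate([31, 0, 339]) cube([761, 366, 25]);
  translate([31, 0, 678]) cube([761, 366, 25]);
  translate([31, 0, 1017]) cube([761, 366, 25]);
  translate([31, 0, 1356]) cube([761, 366, 25]);
}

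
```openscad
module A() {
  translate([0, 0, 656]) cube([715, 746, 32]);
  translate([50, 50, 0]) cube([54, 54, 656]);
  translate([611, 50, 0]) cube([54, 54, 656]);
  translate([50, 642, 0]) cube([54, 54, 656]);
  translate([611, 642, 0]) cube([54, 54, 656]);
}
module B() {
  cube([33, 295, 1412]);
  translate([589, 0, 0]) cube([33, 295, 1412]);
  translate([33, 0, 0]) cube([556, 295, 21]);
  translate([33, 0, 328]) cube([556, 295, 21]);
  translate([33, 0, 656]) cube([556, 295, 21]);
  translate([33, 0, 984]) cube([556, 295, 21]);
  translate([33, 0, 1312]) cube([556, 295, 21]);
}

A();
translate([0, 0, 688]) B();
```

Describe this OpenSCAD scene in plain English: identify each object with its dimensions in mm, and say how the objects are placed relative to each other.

A is a rectangular dining table. The top is 715×746×32 mm with its upper surface at z = 688 mm. It stands on four 54×54 mm square legs, each inset 50 mm from the nearest pair of top edges, running from the floor to the underside of the top.

B is an open bookshelf. Two side panels, each 33 mm thick, 295 mm deep and 1412 mm tall, stand 622 mm apart (outside-to-outside). Between them sit 5 shelves, each 21 mm thick and 295 mm deep, spanning the full gap between the sides. The bottom shelf rests on the floor (its underside at z = 0) and the clear gap between one shelf's top and the next shelf's underside is 307 mm.

The bookshelf is on top of the table.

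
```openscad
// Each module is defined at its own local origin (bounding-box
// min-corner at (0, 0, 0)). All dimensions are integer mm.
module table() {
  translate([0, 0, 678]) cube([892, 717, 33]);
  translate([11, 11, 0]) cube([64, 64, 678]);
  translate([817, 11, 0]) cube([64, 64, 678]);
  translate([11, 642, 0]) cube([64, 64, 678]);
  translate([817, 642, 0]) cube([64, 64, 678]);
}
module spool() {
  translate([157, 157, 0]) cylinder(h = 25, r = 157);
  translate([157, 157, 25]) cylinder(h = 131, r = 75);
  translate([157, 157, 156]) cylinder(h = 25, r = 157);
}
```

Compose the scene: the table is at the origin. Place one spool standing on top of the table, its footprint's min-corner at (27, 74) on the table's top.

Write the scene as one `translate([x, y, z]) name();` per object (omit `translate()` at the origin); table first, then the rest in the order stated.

table();
translate([27, 74, 711]) spool();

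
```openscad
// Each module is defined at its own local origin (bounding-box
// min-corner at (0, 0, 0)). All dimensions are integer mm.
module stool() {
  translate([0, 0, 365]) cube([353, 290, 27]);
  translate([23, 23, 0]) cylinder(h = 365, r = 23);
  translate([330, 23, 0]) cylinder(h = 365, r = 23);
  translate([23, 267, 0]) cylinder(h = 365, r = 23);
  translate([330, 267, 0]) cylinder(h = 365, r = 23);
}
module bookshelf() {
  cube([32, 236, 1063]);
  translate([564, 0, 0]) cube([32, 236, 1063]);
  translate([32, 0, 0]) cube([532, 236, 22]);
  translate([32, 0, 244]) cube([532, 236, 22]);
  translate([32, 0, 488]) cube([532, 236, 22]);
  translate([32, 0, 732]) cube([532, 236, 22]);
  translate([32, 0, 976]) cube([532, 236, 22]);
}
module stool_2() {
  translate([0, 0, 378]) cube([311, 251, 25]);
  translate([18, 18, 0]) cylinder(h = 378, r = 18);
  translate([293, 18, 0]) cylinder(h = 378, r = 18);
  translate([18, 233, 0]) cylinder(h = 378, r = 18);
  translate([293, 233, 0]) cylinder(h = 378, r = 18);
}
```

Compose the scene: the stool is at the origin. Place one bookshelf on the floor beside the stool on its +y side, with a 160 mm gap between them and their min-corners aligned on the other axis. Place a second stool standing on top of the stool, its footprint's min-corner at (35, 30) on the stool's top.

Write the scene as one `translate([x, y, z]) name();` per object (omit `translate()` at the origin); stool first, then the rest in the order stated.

stool();
translate([0, 450, 0]) bookshelf();
translate([35, 30, 392]) stool_2();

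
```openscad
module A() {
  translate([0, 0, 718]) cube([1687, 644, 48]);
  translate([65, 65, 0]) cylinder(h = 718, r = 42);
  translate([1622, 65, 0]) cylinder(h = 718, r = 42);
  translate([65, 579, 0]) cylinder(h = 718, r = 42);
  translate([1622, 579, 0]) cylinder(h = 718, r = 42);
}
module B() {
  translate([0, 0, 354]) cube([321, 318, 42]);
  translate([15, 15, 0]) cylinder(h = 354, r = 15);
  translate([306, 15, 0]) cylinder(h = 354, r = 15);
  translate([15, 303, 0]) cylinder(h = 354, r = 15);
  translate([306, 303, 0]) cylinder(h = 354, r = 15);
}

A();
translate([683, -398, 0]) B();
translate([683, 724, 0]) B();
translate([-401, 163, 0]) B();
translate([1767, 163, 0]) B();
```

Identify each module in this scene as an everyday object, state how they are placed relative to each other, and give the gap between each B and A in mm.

Each stool's nearest face is 80 mm from the table's bounding box.

A is a table. B is a stool. Four stools sit around the table at the −y, +y, −x, +x sides. The gap between each stool and the table is 80 mm.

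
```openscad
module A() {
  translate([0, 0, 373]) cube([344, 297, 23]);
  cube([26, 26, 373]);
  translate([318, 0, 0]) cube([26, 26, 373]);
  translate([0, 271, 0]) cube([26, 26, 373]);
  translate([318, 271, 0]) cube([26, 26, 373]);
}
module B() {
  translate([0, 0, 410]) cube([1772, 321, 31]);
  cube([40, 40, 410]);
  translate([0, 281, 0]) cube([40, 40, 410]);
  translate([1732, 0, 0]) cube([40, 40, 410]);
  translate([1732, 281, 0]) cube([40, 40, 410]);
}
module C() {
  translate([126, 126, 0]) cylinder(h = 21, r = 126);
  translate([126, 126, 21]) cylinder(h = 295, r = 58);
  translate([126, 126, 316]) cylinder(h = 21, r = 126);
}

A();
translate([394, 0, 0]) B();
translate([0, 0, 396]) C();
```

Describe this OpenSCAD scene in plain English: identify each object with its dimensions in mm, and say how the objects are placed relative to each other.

A is a simple wooden stool: a rectangular seat 344 mm (x) by 297 mm (y), 23 mm thick, top face at z = 396 mm, on four square legs, each 26×26 mm in cross-section. The legs rest on z = 0, each flush with a corner of the seat.

B is a bench: a 1772×321 mm seat slab, 31 mm thick, top at z = 441 mm, on four 40×40 mm square legs flush with the seat corners and standing on z = 0.

C is a spool: two coaxial disc flanges of radius 126 mm and thickness 21 mm, joined by a core cylinder of radius 58 mm and height 295 mm. The lower flange rests on z = 0 and the three cylinders share a vertical axis.

The bench is on the floor beside the stool on its +x side. The spool is on top of the stool.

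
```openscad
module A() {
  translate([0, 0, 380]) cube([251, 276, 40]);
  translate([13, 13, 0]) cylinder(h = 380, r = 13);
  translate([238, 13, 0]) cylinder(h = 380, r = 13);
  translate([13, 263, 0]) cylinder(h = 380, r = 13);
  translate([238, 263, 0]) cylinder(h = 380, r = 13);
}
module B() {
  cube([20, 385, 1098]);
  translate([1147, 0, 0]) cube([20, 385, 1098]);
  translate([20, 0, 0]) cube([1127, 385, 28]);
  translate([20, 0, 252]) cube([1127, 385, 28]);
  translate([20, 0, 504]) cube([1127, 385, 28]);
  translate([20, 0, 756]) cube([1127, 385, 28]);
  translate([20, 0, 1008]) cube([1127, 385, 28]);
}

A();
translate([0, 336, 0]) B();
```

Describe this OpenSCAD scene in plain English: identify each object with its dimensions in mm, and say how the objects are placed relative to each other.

A is a simple wooden stool: a rectangular seat 251 mm (x) by 276 mm (y), 40 mm thick, top face at z = 420 mm, on four round legs, each 26 mm in diameter. The legs rest on z = 0, each leg's axis is inset half a diameter from the nearest pair of seat edges (so the leg's bounding box is flush with the corner).

B is a bookshelf 1167 mm wide overall, 385 mm deep and 1098 mm tall. The two sides are 20 mm thick vertical panels. 5 horizontal shelves of 28 mm thickness span between the inner faces of the sides; the lowest shelf sits on the floor and shelves are stacked with a clear vertical gap of 224 mm between each pair.

The bookshelf is on the floor beside the stool on its +y side.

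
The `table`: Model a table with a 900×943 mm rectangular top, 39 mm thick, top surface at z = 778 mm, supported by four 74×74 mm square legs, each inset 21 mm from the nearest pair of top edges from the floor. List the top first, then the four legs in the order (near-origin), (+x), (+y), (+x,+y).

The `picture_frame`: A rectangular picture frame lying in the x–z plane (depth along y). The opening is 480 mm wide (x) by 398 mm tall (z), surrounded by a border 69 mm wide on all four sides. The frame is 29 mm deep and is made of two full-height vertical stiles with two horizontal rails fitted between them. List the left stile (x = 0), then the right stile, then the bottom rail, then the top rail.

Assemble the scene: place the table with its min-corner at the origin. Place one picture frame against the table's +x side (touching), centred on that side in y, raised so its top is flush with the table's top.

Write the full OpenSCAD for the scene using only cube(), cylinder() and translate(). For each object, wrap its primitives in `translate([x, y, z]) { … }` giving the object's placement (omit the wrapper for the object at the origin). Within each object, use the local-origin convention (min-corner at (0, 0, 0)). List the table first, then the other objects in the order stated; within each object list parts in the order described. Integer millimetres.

translate([0, 0, 739]) cube([900, 943, 39]);
translate([21, 21, 0]) cube([74, 74, 739]);
translate([805, 21, 0]) cube([74, 74, 739]);
translate([21, 848, 0]) cube([74, 74, 739]);
translate([805, 848, 0]) cube([74, 74, 739]);
translate([900, 457, 242]) {
  cube([69, 29, 536]);
  translate([549, 0, 0]) cube([69, 29, 536]);
  translate([69, 0, 0]) cube([480, 29, 69]);
  translate([69, 0, 467]) cube([480, 29, 69]);
}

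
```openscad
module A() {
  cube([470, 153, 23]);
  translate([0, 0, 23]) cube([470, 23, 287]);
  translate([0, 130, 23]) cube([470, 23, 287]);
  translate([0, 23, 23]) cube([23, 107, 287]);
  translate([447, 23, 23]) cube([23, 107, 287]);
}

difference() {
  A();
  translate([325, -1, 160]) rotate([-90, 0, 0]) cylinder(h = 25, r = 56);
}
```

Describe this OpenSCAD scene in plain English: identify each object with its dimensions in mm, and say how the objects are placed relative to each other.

A is an open-topped rectangular box: outside dimensions 470×153×310 mm, with a uniform wall and base thickness of 23 mm. The base is a full 470×153 slab on the floor; four walls sit on top of the base. The front and back walls (the −y and +y sides) span the full width; the two side walls fit between them.

The open box has a circular hole of radius 56 mm through its front wall, centred at (x = 325, z = 160).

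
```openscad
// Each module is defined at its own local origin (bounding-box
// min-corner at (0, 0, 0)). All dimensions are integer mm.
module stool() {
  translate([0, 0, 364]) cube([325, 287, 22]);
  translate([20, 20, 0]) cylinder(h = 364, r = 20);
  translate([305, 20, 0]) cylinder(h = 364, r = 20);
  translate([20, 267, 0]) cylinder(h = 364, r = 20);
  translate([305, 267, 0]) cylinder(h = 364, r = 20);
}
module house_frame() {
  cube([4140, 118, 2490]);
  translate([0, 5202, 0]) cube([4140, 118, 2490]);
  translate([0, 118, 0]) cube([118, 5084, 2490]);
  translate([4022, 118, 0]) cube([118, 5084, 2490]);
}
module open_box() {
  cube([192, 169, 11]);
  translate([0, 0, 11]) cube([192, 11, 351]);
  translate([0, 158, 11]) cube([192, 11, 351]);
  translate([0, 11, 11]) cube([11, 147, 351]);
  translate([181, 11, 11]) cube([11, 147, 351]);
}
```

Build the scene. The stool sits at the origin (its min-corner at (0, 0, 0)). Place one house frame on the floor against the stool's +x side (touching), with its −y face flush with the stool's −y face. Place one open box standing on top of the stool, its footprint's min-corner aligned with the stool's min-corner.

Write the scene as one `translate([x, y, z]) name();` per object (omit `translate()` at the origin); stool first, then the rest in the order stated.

stool();
translate([325, 0, 0]) house_frame();
translate([0, 0, 386]) open_box();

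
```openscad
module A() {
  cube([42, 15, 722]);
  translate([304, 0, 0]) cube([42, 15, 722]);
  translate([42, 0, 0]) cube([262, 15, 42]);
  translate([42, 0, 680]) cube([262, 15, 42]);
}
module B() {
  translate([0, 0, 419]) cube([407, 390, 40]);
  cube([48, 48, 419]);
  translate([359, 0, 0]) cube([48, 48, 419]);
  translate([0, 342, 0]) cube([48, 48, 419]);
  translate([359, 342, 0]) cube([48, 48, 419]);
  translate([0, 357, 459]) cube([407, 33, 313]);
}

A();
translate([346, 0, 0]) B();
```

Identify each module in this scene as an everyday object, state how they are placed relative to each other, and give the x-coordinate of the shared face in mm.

The picture frame's +x face and the chair's −x face are both at x = 346 mm.

A is a picture frame. B is a chair. The chair is against the picture frame's +x side, with their −y faces flush. The x-coordinate of the shared face is 346 mm.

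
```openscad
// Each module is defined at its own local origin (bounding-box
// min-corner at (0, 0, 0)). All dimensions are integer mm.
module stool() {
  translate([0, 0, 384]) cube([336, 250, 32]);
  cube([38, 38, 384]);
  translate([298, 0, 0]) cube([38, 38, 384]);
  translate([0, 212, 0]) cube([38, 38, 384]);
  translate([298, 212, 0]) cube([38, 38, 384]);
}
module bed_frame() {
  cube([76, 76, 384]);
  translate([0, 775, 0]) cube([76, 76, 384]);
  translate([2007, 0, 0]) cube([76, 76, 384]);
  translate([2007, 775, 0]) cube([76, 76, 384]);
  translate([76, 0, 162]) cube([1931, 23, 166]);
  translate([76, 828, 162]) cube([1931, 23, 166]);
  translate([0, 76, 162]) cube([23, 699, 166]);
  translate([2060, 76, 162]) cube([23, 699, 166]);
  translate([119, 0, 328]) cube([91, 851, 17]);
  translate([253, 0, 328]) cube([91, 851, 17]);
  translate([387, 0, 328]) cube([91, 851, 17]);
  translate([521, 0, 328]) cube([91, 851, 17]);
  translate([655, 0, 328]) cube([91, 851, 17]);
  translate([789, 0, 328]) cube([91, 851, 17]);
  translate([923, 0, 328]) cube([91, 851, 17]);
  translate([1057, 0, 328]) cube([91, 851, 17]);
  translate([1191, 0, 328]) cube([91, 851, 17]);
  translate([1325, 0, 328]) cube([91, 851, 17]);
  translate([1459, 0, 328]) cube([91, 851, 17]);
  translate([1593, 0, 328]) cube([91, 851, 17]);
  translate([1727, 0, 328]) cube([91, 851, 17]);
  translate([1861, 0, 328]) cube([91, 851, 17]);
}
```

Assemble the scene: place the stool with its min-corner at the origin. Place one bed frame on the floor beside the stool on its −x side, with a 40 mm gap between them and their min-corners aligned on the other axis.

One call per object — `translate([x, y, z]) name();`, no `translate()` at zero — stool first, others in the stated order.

stool();
translate([-2123, 0, 0]) bed_frame();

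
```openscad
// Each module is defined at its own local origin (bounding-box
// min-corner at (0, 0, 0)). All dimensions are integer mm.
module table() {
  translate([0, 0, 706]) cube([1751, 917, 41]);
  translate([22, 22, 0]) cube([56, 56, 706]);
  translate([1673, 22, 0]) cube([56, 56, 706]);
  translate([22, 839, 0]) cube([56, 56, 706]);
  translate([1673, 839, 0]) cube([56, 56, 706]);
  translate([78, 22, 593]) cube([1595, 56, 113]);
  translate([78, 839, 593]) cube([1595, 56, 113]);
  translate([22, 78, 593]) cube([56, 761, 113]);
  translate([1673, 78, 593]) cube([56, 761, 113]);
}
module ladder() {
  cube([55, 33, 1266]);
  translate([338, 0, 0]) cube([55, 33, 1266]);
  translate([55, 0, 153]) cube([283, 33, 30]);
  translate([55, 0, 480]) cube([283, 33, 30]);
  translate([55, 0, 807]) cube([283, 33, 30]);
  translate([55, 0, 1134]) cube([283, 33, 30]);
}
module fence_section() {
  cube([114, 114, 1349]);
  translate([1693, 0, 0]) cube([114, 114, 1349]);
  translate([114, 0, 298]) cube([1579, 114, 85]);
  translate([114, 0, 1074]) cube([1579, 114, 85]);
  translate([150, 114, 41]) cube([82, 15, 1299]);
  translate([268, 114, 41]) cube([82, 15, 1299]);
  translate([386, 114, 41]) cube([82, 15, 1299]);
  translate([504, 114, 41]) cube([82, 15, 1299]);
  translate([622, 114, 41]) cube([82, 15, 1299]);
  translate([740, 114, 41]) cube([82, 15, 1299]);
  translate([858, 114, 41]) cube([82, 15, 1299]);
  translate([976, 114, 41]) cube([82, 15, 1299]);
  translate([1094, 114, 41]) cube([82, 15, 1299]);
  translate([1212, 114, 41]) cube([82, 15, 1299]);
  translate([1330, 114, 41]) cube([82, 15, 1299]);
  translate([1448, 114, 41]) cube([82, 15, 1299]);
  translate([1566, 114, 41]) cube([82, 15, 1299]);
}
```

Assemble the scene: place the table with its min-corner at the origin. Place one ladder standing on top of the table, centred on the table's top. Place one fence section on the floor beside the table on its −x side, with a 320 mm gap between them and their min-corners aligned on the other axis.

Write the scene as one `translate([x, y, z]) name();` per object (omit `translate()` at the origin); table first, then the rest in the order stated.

table();
translate([679, 442, 747]) ladder();
translate([-2127, 0, 0]) fence_section();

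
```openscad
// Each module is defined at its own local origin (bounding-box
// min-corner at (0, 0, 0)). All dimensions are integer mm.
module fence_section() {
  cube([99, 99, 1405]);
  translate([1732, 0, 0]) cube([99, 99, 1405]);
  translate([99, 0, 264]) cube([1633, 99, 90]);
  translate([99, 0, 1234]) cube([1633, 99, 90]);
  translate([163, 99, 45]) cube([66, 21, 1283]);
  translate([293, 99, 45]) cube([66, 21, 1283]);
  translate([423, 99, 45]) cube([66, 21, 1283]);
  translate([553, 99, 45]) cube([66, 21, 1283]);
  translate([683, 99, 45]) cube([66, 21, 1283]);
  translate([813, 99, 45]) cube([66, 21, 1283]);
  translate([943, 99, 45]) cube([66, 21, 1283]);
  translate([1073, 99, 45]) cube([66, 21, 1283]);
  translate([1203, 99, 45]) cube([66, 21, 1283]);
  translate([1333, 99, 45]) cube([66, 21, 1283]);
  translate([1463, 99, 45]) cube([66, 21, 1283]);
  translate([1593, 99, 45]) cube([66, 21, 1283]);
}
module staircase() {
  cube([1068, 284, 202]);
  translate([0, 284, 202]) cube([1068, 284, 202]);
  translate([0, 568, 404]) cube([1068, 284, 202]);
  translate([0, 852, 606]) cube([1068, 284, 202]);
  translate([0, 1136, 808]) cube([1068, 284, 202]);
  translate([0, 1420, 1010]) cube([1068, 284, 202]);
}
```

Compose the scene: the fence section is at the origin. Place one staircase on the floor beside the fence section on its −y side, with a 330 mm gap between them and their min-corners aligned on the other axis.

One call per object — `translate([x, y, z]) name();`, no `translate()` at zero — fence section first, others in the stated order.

fence_section();
translate([0, -2034, 0]) staircase();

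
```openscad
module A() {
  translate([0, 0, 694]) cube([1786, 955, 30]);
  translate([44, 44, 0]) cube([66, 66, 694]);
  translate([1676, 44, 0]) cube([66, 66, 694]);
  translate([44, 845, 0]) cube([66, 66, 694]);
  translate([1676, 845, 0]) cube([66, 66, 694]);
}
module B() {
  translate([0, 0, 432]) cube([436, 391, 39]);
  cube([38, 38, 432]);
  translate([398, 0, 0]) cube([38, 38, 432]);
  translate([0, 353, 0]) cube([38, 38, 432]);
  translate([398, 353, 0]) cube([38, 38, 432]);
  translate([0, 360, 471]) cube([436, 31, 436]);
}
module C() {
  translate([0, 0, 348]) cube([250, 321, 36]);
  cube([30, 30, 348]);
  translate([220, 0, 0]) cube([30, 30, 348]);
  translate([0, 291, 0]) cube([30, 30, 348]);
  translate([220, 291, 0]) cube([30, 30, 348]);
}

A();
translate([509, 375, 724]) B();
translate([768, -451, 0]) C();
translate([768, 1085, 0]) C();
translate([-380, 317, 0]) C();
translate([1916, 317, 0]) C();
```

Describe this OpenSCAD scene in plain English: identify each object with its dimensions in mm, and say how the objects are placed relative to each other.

A is a table with a 1786×955 mm rectangular top, 30 mm thick, top surface at z = 724 mm, supported by four 66×66 mm square legs, each inset 44 mm from the nearest pair of top edges, running from the floor.

B is a chair: 436×391 mm seat, 39 mm thick, top at z = 471 mm, on four 38 mm square corner legs flush with the seat edges. A 31 mm thick backrest slab spans the full seat width, extending 436 mm above the seat top, its back face flush with the seat's +y edge.

C is a four-legged stool. The seat is a 250×321×36 mm slab whose top surface is at z = 384 mm; four square legs, each 30×30 mm in cross-section, run from the floor (z = 0) to the underside of the seat, each flush with a corner of the seat.

The chair is on top of the table. Four stools sit around the table at the −y, +y, −x, +x sides.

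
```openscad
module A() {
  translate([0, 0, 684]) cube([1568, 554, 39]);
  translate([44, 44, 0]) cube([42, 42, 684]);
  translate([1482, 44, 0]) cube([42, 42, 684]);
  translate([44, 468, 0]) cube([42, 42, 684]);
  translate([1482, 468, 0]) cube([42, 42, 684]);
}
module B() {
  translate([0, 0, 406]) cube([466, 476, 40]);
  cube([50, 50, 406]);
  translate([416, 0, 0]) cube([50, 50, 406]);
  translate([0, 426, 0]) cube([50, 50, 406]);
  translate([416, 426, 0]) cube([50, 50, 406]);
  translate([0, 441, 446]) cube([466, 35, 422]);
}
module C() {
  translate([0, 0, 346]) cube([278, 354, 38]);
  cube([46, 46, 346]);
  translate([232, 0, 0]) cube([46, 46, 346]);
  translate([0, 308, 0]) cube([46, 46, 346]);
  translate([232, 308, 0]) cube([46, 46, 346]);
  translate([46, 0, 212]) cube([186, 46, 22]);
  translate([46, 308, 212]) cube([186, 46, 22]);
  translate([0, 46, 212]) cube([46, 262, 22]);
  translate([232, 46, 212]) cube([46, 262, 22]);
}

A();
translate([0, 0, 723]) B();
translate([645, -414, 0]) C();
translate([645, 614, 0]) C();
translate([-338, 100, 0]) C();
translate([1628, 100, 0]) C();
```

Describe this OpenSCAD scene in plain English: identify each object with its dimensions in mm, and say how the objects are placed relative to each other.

A is a table: top 1568 mm (x) × 554 mm (y), 39 mm thick, upper face at z = 723 mm, on four 42×42 mm square legs, each inset 44 mm from the nearest pair of top edges, running from z = 0 to the bottom of the top.

B is a chair. The seat is a 466×476×40 mm slab with its top at z = 446 mm, on four 50×50 mm corner legs (flush with the seat edges, standing on z = 0). A flat backrest 35 mm thick, 422 mm tall, spans the full seat width and rises from the seat top along its +y edge, rear face flush with the rear of the seat.

C is a four-legged stool. The seat is 278×354 mm, 38 mm thick, top at z = 384 mm. It stands on four square legs, each 46×46 mm in cross-section, from z = 0 to the seat underside, each flush with a corner of the seat. Four stretchers, 46 mm wide and 22 mm tall, connect adjacent legs with their undersides at z = 212 mm, each running between the inner faces of the legs it joins and aligned with the legs' outer faces on the other axis.

The chair is on top of the table. Four stools sit around the table at the −y, +y, −x, +x sides.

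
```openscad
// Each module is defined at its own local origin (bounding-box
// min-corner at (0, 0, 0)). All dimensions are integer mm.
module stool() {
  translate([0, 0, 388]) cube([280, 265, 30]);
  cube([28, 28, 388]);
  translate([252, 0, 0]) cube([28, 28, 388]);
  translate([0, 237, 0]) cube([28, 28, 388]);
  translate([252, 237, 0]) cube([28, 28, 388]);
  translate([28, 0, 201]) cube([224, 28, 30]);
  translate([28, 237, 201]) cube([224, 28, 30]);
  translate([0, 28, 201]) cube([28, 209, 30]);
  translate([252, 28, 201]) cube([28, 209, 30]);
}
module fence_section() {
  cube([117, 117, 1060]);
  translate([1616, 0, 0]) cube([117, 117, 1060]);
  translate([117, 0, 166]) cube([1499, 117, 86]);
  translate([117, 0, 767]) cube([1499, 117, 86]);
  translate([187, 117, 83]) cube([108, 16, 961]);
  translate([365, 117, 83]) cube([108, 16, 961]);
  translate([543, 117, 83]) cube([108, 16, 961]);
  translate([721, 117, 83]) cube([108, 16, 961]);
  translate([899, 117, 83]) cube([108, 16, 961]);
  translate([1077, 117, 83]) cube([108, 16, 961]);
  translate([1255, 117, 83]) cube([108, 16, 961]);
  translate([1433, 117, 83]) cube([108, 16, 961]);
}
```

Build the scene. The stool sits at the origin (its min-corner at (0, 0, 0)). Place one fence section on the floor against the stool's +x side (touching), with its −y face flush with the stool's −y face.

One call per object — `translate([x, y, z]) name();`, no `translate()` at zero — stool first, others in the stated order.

stool();
translate([280, 0, 0]) fence_section();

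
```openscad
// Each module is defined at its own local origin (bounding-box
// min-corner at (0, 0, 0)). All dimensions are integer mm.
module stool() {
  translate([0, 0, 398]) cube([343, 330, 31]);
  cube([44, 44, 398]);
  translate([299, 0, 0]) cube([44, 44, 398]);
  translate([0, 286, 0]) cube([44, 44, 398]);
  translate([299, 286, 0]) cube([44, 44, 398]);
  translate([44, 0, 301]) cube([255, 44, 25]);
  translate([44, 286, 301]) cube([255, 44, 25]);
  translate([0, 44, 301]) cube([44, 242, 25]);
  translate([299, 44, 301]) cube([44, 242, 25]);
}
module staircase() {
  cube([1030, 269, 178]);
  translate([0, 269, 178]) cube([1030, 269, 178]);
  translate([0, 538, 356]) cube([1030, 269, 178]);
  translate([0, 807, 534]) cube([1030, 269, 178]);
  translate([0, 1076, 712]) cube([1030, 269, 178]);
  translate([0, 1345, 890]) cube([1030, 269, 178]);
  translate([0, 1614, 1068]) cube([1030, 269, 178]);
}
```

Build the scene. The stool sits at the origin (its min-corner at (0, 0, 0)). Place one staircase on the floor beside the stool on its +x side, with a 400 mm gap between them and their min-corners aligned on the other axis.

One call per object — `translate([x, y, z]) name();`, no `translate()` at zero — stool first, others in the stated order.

stool();
translate([743, 0, 0]) staircase();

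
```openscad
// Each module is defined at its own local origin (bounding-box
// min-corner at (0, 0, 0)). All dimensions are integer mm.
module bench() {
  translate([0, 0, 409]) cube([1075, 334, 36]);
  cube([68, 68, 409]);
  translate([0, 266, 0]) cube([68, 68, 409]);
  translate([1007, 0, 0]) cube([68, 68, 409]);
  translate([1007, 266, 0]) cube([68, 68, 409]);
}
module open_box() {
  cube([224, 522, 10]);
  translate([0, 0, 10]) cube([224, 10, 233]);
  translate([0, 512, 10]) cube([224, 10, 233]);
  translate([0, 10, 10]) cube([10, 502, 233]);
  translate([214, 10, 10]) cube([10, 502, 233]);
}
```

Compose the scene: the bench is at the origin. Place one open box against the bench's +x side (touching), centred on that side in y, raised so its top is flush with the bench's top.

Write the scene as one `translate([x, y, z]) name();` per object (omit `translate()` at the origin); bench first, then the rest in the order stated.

bench();
translate([1075, -94, 202]) open_box();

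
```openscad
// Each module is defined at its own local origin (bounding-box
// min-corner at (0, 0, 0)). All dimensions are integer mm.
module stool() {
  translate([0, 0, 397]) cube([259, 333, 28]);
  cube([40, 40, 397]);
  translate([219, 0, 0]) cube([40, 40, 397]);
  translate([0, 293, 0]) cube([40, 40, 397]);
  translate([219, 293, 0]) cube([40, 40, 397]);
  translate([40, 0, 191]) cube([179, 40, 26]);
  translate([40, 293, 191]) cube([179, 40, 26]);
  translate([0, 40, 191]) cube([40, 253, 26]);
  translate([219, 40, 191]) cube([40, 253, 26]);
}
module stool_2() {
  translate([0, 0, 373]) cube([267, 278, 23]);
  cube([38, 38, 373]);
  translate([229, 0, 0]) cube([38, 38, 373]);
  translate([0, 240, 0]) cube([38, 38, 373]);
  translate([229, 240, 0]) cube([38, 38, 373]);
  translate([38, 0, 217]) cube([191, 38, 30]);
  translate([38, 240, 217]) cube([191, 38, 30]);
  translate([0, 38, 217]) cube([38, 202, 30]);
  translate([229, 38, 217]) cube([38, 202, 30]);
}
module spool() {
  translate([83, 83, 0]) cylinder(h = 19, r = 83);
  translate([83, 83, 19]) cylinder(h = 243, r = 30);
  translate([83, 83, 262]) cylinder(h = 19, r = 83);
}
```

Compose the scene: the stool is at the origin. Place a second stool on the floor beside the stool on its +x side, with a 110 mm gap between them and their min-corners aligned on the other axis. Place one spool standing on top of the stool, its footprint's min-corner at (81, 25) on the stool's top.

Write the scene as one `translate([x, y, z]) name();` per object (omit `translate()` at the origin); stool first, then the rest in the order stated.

stool();
translate([369, 0, 0]) stool_2();
translate([81, 25, 425]) spool();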